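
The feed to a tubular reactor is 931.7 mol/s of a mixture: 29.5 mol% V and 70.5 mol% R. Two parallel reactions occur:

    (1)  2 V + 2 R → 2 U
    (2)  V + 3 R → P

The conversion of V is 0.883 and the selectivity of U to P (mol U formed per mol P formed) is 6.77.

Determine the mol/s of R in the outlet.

352 mol/s

Conversion of V: V consumed = 0.883 × 274.9 = 242.7 mol/s = 2ξ₁ + 1ξ₂.
Selectivity: 2ξ₁ / (1ξ₂) = 6.77 → ξ₁ = 3.385 ξ₂.
Substitute: (2·3.385 + 1) ξ₂ = 242.7 → ξ₂ = 31.23 mol/s, ξ₁ = 105.7 mol/s.
Outlet amounts (n = n₀ + Σ ν·ξ):
  V: 274.9 − 2(105.7) − 1(31.23) = 32.16
  R: 656.8 − 2(105.7) − 3(31.23) = 351.7
  U: 0 + 2(105.7) = 211.5
  P: 0 + 1(31.23) = 31.23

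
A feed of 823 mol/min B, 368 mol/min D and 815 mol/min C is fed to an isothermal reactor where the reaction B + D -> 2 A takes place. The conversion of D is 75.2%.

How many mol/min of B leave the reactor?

546 mol/min

D reacted = 0.752 × 368 = 276.7 mol/min; ν_D = −1, so ξ = 276.7/1 = 276.7 mol/min.
Outlet amounts (n = n₀ + ν ξ):
  B: 823 − 1(276.7) = 546.3
  D: 368 − 1(276.7) = 91.26
  A: 0 + 2(276.7) = 553.5
  C: 815 (inert)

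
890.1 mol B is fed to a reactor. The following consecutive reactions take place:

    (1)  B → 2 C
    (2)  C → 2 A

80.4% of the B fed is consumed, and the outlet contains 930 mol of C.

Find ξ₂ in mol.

ξ₂ = 501 mol

Conversion of B: B consumed = 1ξ₁ = 0.804 × 890.1 → ξ₁ = 715.6 mol.
C balance: n_C = 0 + 2ξ₁ − 1ξ₂ = 930 → ξ₂ = (2·715.6 − 930)/1 = 501.3 mol.
Outlet amounts (n = n₀ + Σ ν·ξ):
  B: 890.1 − 1(715.6) = 174.5
  C: 0 + 2(715.6) − 1(501.3) = 930
  A: 0 + 2(501.3) = 1003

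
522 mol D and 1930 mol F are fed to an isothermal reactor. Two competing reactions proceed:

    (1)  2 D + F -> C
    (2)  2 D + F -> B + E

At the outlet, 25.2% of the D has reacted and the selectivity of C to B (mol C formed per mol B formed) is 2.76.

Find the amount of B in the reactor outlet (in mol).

Conversion of D: D consumed = 0.252 × 522 = 131.5 mol = 2ξ₁ + 2ξ₂.
Selectivity: 1ξ₁ / (1ξ₂) = 2.76 → ξ₁ = 2.76 ξ₂.
Substitute: (2·2.76 + 2) ξ₂ = 131.5 → ξ₂ = 17.49 mol, ξ₁ = 48.28 mol.
Outlet amounts (n = n₀ + Σ ν·ξ):
  D: 522 − 2(48.28) − 2(17.49) = 390.5
  F: 1930 − 1(48.28) − 1(17.49) = 1864
  C: 0 + 1(48.28) = 48.28
  B: 0 + 1(17.49) = 17.49
  E: 0 + 1(17.49) = 17.49

17.5 mol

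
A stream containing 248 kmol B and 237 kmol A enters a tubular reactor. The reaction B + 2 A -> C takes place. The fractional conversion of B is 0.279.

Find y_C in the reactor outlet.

B reacted = 0.279 × 248 = 69.19 kmol; ν_B = −1, so ξ = 69.19/1 = 69.19 kmol.
Outlet amounts (n = n₀ + ν ξ):
  B: 248 − 1(69.19) = 178.8
  A: 237 − 2(69.19) = 98.62
  C: 0 + 1(69.19) = 69.19
Total out = 346.6 kmol; y_C = 69.19 / 346.6 = 0.1996.

0.2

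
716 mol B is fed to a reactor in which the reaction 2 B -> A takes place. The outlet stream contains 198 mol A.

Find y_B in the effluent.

0.618

For A: n = n₀ + 1ξ → 198 = 0 + 1ξ, giving ξ = 198 mol.
Outlet amounts (n = n₀ + ν ξ):
  B: 716 − 2(198) = 320
  A: 0 + 1(198) = 198
Total out = 518 mol; y_B = 320 / 518 = 0.6178.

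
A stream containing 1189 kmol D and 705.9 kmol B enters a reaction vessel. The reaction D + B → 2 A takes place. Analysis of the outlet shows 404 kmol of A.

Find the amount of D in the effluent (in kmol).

987 kmol

For A: n = n₀ + 2ξ → 404 = 0 + 2ξ, giving ξ = 202 kmol.
Outlet amounts (n = n₀ + ν ξ):
  D: 1189 − 1(202) = 987
  B: 705.9 − 1(202) = 503.9
  A: 0 + 2(202) = 404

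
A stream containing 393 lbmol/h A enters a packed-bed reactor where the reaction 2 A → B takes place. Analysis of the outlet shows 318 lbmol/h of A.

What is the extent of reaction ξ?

ξ = 37.5 lbmol/h

For A: n = n₀ − 2ξ → 318 = 393 − 2ξ, giving ξ = 37.5 lbmol/h.
Outlet amounts (n = n₀ + ν ξ):
  A: 393 − 2(37.5) = 318
  B: 0 + 1(37.5) = 37.5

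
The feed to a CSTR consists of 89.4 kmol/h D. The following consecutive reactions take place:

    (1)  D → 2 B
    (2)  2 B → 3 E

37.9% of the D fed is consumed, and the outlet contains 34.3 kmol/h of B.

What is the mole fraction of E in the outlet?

Conversion of D: D consumed = 1ξ₁ = 0.379 × 89.4 → ξ₁ = 33.88 kmol/h.
B balance: n_B = 0 + 2ξ₁ − 2ξ₂ = 34.3 → ξ₂ = (2·33.88 − 34.3)/2 = 16.73 kmol/h.
Outlet amounts (n = n₀ + Σ ν·ξ):
  D: 89.4 − 1(33.88) = 55.52
  B: 0 + 2(33.88) − 2(16.73) = 34.3
  E: 0 + 3(16.73) = 50.2
Total out = 140 kmol/h; y_E = 50.2 / 140 = 0.3585.

0.359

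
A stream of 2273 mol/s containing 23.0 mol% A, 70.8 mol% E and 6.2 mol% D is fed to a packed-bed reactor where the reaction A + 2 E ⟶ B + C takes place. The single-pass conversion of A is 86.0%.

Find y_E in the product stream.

A reacted = 0.86 × 522.8 = 449.6 mol/s; ν_A = −1, so ξ = 449.6/1 = 449.6 mol/s.
Outlet amounts (n = n₀ + ν ξ):
  A: 522.8 − 1(449.6) = 73.19
  E: 1609 − 2(449.6) = 710.1
  B: 0 + 1(449.6) = 449.6
  C: 0 + 1(449.6) = 449.6
  D: 140.9 (inert)
Total out = 1823 mol/s; y_E = 710.1 / 1823 = 0.3894.

0.389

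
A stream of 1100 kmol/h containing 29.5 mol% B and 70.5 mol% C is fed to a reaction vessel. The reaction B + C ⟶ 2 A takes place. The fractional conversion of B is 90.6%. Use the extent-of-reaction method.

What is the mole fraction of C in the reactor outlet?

B reacted = 0.906 × 324.5 = 294 kmol/h; ν_B = −1, so ξ = 294/1 = 294 kmol/h.
Outlet amounts (n = n₀ + ν ξ):
  B: 324.5 − 1(294) = 30.5
  C: 775.5 − 1(294) = 481.5
  A: 0 + 2(294) = 588
Total out = 1100 kmol/h; y_C = 481.5 / 1100 = 0.4377.

0.438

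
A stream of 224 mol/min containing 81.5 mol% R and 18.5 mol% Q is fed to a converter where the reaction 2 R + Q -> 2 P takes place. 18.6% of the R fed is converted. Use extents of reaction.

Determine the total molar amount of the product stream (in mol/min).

207 mol/min

R reacted = 0.186 × 182.6 = 33.96 mol/min; ν_R = −2, so ξ = 33.96/2 = 16.98 mol/min.
Outlet amounts (n = n₀ + ν ξ):
  R: 182.6 − 2(16.98) = 148.6
  Q: 41.44 − 1(16.98) = 24.46
  P: 0 + 2(16.98) = 33.96
Total out = 148.6 + 24.46 + 33.96 = 207 mol/min.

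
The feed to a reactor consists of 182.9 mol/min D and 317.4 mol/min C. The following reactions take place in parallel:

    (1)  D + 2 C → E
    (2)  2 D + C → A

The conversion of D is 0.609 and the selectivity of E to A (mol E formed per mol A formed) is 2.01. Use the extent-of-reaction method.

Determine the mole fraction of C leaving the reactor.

Conversion of D: D consumed = 0.609 × 182.9 = 111.4 mol/min = 1ξ₁ + 2ξ₂.
Selectivity: 1ξ₁ / (1ξ₂) = 2.01 → ξ₁ = 2.01 ξ₂.
Substitute: (1·2.01 + 2) ξ₂ = 111.4 → ξ₂ = 27.78 mol/min, ξ₁ = 55.83 mol/min.
Outlet amounts (n = n₀ + Σ ν·ξ):
  D: 182.9 − 1(55.83) − 2(27.78) = 71.51
  C: 317.4 − 2(55.83) − 1(27.78) = 178
  E: 0 + 1(55.83) = 55.83
  A: 0 + 1(27.78) = 27.78
Total out = 333.1 mol/min; y_C = 178 / 333.1 = 0.5343.

0.534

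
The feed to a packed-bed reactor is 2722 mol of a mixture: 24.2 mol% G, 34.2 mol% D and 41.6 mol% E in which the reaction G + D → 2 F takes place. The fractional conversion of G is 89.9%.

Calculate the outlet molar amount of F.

1180 mol

G reacted = 0.899 × 658.7 = 592.2 mol; ν_G = −1, so ξ = 592.2/1 = 592.2 mol.
Outlet amounts (n = n₀ + ν ξ):
  G: 658.7 − 1(592.2) = 66.53
  D: 930.9 − 1(592.2) = 338.7
  F: 0 + 2(592.2) = 1184
  E: 1132 (inert)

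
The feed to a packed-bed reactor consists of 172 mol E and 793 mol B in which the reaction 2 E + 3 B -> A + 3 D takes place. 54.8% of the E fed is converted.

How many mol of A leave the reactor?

E reacted = 0.548 × 172 = 94.26 mol; ν_E = −2, so ξ = 94.26/2 = 47.13 mol.
Outlet amounts (n = n₀ + ν ξ):
  E: 172 − 2(47.13) = 77.74
  B: 793 − 3(47.13) = 651.6
  A: 0 + 1(47.13) = 47.13
  D: 0 + 3(47.13) = 141.4

47.1 mol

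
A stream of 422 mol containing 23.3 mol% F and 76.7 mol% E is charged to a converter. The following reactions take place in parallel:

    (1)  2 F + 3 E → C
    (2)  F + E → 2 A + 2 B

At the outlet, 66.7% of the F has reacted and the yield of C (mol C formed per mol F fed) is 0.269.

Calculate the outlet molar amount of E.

Yield of C: 1ξ₁ / 98.33 = 0.269 → ξ₁ = 26.45 mol.
Conversion of F: 2ξ₁ + 1ξ₂ = 0.667 × 98.33 = 65.58 → ξ₂ = 12.68 mol.
Outlet amounts (n = n₀ + Σ ν·ξ):
  F: 98.33 − 2(26.45) − 1(12.68) = 32.74
  E: 323.7 − 3(26.45) − 1(12.68) = 231.6
  C: 0 + 1(26.45) = 26.45
  A: 0 + 2(12.68) = 25.37
  B: 0 + 2(12.68) = 25.37

232 mol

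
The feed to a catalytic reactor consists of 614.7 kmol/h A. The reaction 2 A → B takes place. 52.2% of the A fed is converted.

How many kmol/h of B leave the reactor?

A reacted = 0.522 × 614.7 = 320.9 kmol/h; ν_A = −2, so ξ = 320.9/2 = 160.4 kmol/h.
Outlet amounts (n = n₀ + ν ξ):
  A: 614.7 − 2(160.4) = 293.8
  B: 0 + 1(160.4) = 160.4

160 kmol/h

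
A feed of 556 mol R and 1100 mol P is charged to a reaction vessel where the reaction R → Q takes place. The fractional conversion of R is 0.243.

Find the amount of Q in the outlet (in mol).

135 mol

R reacted = 0.243 × 556 = 135.1 mol; ν_R = −1, so ξ = 135.1/1 = 135.1 mol.
Outlet amounts (n = n₀ + ν ξ):
  R: 556 − 1(135.1) = 420.9
  Q: 0 + 1(135.1) = 135.1
  P: 1100 (inert)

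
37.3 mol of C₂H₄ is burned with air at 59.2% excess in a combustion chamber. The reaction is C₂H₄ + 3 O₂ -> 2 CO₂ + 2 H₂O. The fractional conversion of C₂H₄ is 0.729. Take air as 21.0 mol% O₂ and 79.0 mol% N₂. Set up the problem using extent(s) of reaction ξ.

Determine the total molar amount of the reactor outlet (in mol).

886 mol

Stoichiometric O₂ = 3 × 37.3 = 111.9 mol; O₂ fed = 111.9 × 1.592 = 178.1 mol.
N₂ fed = 178.1 × 79/21 = 670.2 mol.
Fuel reacted = 0.729 × 37.3 → ξ = 27.19 mol.
Outlet (n = n₀ + ν ξ):
  C₂H₄: 37.3 − 1(27.19) = 10.11
  O₂: 178.1 − 3(27.19) = 96.57
  N₂: 670.2 (inert)
  CO₂: 0 + 2(27.19) = 54.38
  H₂O: 0 + 2(27.19) = 54.38
Total out = 10.11 + 96.57 + 670.2 + 54.38 + 54.38 = 885.6 mol.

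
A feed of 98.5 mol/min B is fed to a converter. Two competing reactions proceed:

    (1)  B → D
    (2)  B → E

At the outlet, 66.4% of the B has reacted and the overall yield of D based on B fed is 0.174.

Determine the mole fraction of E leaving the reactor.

0.49

Yield of D: 1ξ₁ / 98.5 = 0.174 → ξ₁ = 17.14 mol/min.
Conversion of B: 1ξ₁ + 1ξ₂ = 0.664 × 98.5 = 65.4 → ξ₂ = 48.27 mol/min.
Outlet amounts (n = n₀ + Σ ν·ξ):
  B: 98.5 − 1(17.14) − 1(48.27) = 33.1
  D: 0 + 1(17.14) = 17.14
  E: 0 + 1(48.27) = 48.27
Total out = 98.5 mol/min; y_E = 48.27 / 98.5 = 0.49.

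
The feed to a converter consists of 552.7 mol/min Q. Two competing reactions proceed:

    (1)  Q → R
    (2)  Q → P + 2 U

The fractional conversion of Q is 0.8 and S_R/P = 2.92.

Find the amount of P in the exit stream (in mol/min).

Conversion of Q: Q consumed = 0.8 × 552.7 = 442.2 mol/min = 1ξ₁ + 1ξ₂.
Selectivity: 1ξ₁ / (1ξ₂) = 2.92 → ξ₁ = 2.92 ξ₂.
Substitute: (1·2.92 + 1) ξ₂ = 442.2 → ξ₂ = 112.8 mol/min, ξ₁ = 329.4 mol/min.
Outlet amounts (n = n₀ + Σ ν·ξ):
  Q: 552.7 − 1(329.4) − 1(112.8) = 110.5
  R: 0 + 1(329.4) = 329.4
  P: 0 + 1(112.8) = 112.8
  U: 0 + 2(112.8) = 225.6

113 mol/min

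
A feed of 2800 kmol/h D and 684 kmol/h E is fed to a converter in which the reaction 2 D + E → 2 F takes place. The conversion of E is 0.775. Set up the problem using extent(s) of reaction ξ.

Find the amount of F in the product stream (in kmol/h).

1060 kmol/h

E reacted = 0.775 × 684 = 530.1 kmol/h; ν_E = −1, so ξ = 530.1/1 = 530.1 kmol/h.
Outlet amounts (n = n₀ + ν ξ):
  D: 2800 − 2(530.1) = 1740
  E: 684 − 1(530.1) = 153.9
  F: 0 + 2(530.1) = 1060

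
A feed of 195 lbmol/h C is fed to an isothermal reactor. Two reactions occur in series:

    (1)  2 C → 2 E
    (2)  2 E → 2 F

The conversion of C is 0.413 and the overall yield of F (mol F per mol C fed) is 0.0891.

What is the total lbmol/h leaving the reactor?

Conversion of C: C consumed = 2ξ₁ = 0.413 × 195 → ξ₁ = 40.27 lbmol/h.
Yield of F: 2ξ₂ / 195 = 0.0891 → ξ₂ = 8.687 lbmol/h.
Outlet amounts (n = n₀ + Σ ν·ξ):
  C: 195 − 2(40.27) = 114.5
  E: 0 + 2(40.27) − 2(8.687) = 63.16
  F: 0 + 2(8.687) = 17.37
Total out = 114.5 + 63.16 + 17.37 = 195 lbmol/h.

195 lbmol/h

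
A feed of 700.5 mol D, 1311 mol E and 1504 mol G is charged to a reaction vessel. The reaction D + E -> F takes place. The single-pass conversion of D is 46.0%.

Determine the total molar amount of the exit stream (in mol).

D reacted = 0.46 × 700.5 = 322.2 mol; ν_D = −1, so ξ = 322.2/1 = 322.2 mol.
Outlet amounts (n = n₀ + ν ξ):
  D: 700.5 − 1(322.2) = 378.3
  E: 1311 − 1(322.2) = 988.8
  F: 0 + 1(322.2) = 322.2
  G: 1504 (inert)
Total out = 378.3 + 988.8 + 322.2 + 1504 = 3193 mol.

3190 mol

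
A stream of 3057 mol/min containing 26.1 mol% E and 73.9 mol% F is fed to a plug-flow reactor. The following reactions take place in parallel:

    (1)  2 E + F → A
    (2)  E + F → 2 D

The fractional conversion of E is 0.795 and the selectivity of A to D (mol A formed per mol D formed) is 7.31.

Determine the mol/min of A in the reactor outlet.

307 mol/min

Conversion of E: E consumed = 0.795 × 797.9 = 634.3 mol/min = 2ξ₁ + 1ξ₂.
Selectivity: 1ξ₁ / (2ξ₂) = 7.31 → ξ₁ = 14.62 ξ₂.
Substitute: (2·14.62 + 1) ξ₂ = 634.3 → ξ₂ = 20.98 mol/min, ξ₁ = 306.7 mol/min.
Outlet amounts (n = n₀ + Σ ν·ξ):
  E: 797.9 − 2(306.7) − 1(20.98) = 163.6
  F: 2259 − 1(306.7) − 1(20.98) = 1931
  A: 0 + 1(306.7) = 306.7
  D: 0 + 2(20.98) = 41.95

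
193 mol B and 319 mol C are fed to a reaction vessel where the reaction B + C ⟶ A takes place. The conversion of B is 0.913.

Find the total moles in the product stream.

336 mol

B reacted = 0.913 × 193 = 176.2 mol; ν_B = −1, so ξ = 176.2/1 = 176.2 mol.
Outlet amounts (n = n₀ + ν ξ):
  B: 193 − 1(176.2) = 16.79
  C: 319 − 1(176.2) = 142.8
  A: 0 + 1(176.2) = 176.2
Total out = 16.79 + 142.8 + 176.2 = 335.8 mol.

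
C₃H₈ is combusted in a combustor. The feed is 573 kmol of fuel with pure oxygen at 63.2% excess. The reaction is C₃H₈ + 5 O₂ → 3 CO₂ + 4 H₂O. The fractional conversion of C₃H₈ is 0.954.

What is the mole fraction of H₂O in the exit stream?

Stoichiometric O₂ = 5 × 573 = 2865 kmol; O₂ fed = 2865 × 1.632 = 4676 kmol.
Fuel reacted = 0.954 × 573 → ξ = 546.6 kmol.
Outlet (n = n₀ + ν ξ):
  C₃H₈: 573 − 1(546.6) = 26.36
  O₂: 4676 − 5(546.6) = 1942
  CO₂: 0 + 3(546.6) = 1640
  H₂O: 0 + 4(546.6) = 2187
Total out = 5795 kmol; y_H₂O = 2187 / 5795 = 0.3773.

0.377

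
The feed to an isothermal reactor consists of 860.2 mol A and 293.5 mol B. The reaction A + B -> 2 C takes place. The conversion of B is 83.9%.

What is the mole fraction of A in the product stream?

B reacted = 0.839 × 293.5 = 246.2 mol; ν_B = −1, so ξ = 246.2/1 = 246.2 mol.
Outlet amounts (n = n₀ + ν ξ):
  A: 860.2 − 1(246.2) = 614
  B: 293.5 − 1(246.2) = 47.25
  C: 0 + 2(246.2) = 492.5
Total out = 1154 mol; y_A = 614 / 1154 = 0.5322.

0.532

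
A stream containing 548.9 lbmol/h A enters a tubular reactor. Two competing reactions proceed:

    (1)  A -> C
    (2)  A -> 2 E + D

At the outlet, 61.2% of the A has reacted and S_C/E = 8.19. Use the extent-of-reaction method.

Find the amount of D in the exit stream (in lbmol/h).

Conversion of A: A consumed = 0.612 × 548.9 = 335.9 lbmol/h = 1ξ₁ + 1ξ₂.
Selectivity: 1ξ₁ / (2ξ₂) = 8.19 → ξ₁ = 16.38 ξ₂.
Substitute: (1·16.38 + 1) ξ₂ = 335.9 → ξ₂ = 19.33 lbmol/h, ξ₁ = 316.6 lbmol/h.
Outlet amounts (n = n₀ + Σ ν·ξ):
  A: 548.9 − 1(316.6) − 1(19.33) = 213
  C: 0 + 1(316.6) = 316.6
  E: 0 + 2(19.33) = 38.66
  D: 0 + 1(19.33) = 19.33

19.3 lbmol/h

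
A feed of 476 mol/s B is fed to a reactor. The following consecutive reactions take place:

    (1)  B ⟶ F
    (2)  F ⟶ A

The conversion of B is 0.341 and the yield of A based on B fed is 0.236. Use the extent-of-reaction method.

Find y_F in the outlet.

Conversion of B: B consumed = 1ξ₁ = 0.341 × 476 → ξ₁ = 162.3 mol/s.
Yield of A: 1ξ₂ / 476 = 0.236 → ξ₂ = 112.3 mol/s.
Outlet amounts (n = n₀ + Σ ν·ξ):
  B: 476 − 1(162.3) = 313.7
  F: 0 + 1(162.3) − 1(112.3) = 49.98
  A: 0 + 1(112.3) = 112.3
Total out = 476 mol/s; y_F = 49.98 / 476 = 0.105.

0.105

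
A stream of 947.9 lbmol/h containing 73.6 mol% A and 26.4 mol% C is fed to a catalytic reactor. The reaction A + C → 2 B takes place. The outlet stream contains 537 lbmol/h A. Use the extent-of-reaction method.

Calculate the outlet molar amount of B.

For A: n = n₀ − 1ξ → 537 = 697.7 − 1ξ, giving ξ = 160.7 lbmol/h.
Outlet amounts (n = n₀ + ν ξ):
  A: 697.7 − 1(160.7) = 537
  C: 250.2 − 1(160.7) = 89.59
  B: 0 + 2(160.7) = 321.3

321 lbmol/h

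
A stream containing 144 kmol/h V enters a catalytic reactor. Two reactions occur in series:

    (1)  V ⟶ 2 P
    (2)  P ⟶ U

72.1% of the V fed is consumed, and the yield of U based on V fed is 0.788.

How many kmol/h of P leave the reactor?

Conversion of V: V consumed = 1ξ₁ = 0.721 × 144 → ξ₁ = 103.8 kmol/h.
Yield of U: 1ξ₂ / 144 = 0.788 → ξ₂ = 113.5 kmol/h.
Outlet amounts (n = n₀ + Σ ν·ξ):
  V: 144 − 1(103.8) = 40.18
  P: 0 + 2(103.8) − 1(113.5) = 94.18
  U: 0 + 1(113.5) = 113.5

94.2 kmol/h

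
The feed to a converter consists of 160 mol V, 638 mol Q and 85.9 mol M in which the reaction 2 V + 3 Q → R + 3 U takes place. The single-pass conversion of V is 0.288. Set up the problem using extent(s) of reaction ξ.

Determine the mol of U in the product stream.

V reacted = 0.288 × 160 = 46.08 mol; ν_V = −2, so ξ = 46.08/2 = 23.04 mol.
Outlet amounts (n = n₀ + ν ξ):
  V: 160 − 2(23.04) = 113.9
  Q: 638 − 3(23.04) = 568.9
  R: 0 + 1(23.04) = 23.04
  U: 0 + 3(23.04) = 69.12
  M: 85.9 (inert)

69.1 mol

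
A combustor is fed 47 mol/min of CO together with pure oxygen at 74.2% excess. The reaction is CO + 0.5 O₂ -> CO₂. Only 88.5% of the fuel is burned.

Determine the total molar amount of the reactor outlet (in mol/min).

67.1 mol/min

Stoichiometric O₂ = 0.5 × 47 = 23.5 mol/min; O₂ fed = 23.5 × 1.742 = 40.94 mol/min.
Fuel reacted = 0.885 × 47 → ξ = 41.59 mol/min.
Outlet (n = n₀ + ν ξ):
  CO: 47 − 1(41.59) = 5.405
  O₂: 40.94 − 0.5(41.59) = 20.14
  CO₂: 0 + 1(41.59) = 41.59
Total out = 5.405 + 20.14 + 41.59 = 67.14 mol/min.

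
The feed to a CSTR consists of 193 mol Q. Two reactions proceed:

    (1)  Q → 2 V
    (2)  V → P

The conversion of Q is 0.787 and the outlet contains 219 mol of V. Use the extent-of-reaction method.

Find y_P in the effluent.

0.246

Conversion of Q: Q consumed = 1ξ₁ = 0.787 × 193 → ξ₁ = 151.9 mol.
V balance: n_V = 0 + 2ξ₁ − 1ξ₂ = 219 → ξ₂ = (2·151.9 − 219)/1 = 84.78 mol.
Outlet amounts (n = n₀ + Σ ν·ξ):
  Q: 193 − 1(151.9) = 41.11
  V: 0 + 2(151.9) − 1(84.78) = 219
  P: 0 + 1(84.78) = 84.78
Total out = 344.9 mol; y_P = 84.78 / 344.9 = 0.2458.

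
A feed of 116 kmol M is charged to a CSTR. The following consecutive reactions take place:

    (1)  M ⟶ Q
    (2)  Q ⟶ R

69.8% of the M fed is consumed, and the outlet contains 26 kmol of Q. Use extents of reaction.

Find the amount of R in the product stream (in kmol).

Conversion of M: M consumed = 1ξ₁ = 0.698 × 116 → ξ₁ = 80.97 kmol.
Q balance: n_Q = 0 + 1ξ₁ − 1ξ₂ = 26 → ξ₂ = (1·80.97 − 26)/1 = 54.97 kmol.
Outlet amounts (n = n₀ + Σ ν·ξ):
  M: 116 − 1(80.97) = 35.03
  Q: 0 + 1(80.97) − 1(54.97) = 26
  R: 0 + 1(54.97) = 54.97

55 kmol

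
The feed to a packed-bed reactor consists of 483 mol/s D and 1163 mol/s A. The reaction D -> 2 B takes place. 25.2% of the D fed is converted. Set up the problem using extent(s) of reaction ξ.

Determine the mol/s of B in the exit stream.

243 mol/s

D reacted = 0.252 × 483 = 121.7 mol/s; ν_D = −1, so ξ = 121.7/1 = 121.7 mol/s.
Outlet amounts (n = n₀ + ν ξ):
  D: 483 − 1(121.7) = 361.3
  B: 0 + 2(121.7) = 243.4
  A: 1163 (inert)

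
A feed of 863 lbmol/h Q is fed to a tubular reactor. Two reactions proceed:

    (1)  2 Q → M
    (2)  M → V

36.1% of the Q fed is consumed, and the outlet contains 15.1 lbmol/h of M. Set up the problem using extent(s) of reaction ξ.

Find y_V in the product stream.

0.199

Conversion of Q: Q consumed = 2ξ₁ = 0.361 × 863 → ξ₁ = 155.8 lbmol/h.
M balance: n_M = 0 + 1ξ₁ − 1ξ₂ = 15.1 → ξ₂ = (1·155.8 − 15.1)/1 = 140.7 lbmol/h.
Outlet amounts (n = n₀ + Σ ν·ξ):
  Q: 863 − 2(155.8) = 551.5
  M: 0 + 1(155.8) − 1(140.7) = 15.1
  V: 0 + 1(140.7) = 140.7
Total out = 707.2 lbmol/h; y_V = 140.7 / 707.2 = 0.1989.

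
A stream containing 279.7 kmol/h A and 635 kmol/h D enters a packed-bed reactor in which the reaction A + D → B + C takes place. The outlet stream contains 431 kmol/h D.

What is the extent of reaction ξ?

For D: n = n₀ − 1ξ → 431 = 635 − 1ξ, giving ξ = 204 kmol/h.
Outlet amounts (n = n₀ + ν ξ):
  A: 279.7 − 1(204) = 75.7
  D: 635 − 1(204) = 431
  B: 0 + 1(204) = 204
  C: 0 + 1(204) = 204

ξ = 204 kmol/h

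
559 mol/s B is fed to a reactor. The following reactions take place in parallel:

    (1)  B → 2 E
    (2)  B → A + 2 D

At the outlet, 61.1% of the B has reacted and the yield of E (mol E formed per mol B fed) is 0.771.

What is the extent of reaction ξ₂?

Yield of E: 2ξ₁ / 559 = 0.771 → ξ₁ = 215.5 mol/s.
Conversion of B: 1ξ₁ + 1ξ₂ = 0.611 × 559 = 341.5 → ξ₂ = 126.1 mol/s.
Outlet amounts (n = n₀ + Σ ν·ξ):
  B: 559 − 1(215.5) − 1(126.1) = 217.5
  E: 0 + 2(215.5) = 431
  A: 0 + 1(126.1) = 126.1
  D: 0 + 2(126.1) = 252.1

ξ₂ = 126 mol/s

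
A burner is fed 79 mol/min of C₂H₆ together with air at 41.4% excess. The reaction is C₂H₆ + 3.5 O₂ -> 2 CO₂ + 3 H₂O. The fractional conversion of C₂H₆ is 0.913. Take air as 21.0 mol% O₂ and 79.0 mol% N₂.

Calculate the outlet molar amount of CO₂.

Stoichiometric O₂ = 3.5 × 79 = 276.5 mol/min; O₂ fed = 276.5 × 1.414 = 391 mol/min.
N₂ fed = 391 × 79/21 = 1471 mol/min.
Fuel reacted = 0.913 × 79 → ξ = 72.13 mol/min.
Outlet (n = n₀ + ν ξ):
  C₂H₆: 79 − 1(72.13) = 6.873
  O₂: 391 − 3.5(72.13) = 138.5
  N₂: 1471 (inert)
  CO₂: 0 + 2(72.13) = 144.3
  H₂O: 0 + 3(72.13) = 216.4

144 mol/min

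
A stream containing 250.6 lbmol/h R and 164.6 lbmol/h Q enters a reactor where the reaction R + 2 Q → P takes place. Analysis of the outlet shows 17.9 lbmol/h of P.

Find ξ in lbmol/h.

For P: n = n₀ + 1ξ → 17.9 = 0 + 1ξ, giving ξ = 17.9 lbmol/h.
Outlet amounts (n = n₀ + ν ξ):
  R: 250.6 − 1(17.9) = 232.7
  Q: 164.6 − 2(17.9) = 128.8
  P: 0 + 1(17.9) = 17.9

ξ = 17.9 lbmol/h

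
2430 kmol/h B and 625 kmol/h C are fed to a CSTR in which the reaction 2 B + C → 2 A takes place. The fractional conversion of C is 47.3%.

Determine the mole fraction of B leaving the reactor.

0.666

C reacted = 0.473 × 625 = 295.6 kmol/h; ν_C = −1, so ξ = 295.6/1 = 295.6 kmol/h.
Outlet amounts (n = n₀ + ν ξ):
  B: 2430 − 2(295.6) = 1839
  C: 625 − 1(295.6) = 329.4
  A: 0 + 2(295.6) = 591.2
Total out = 2759 kmol/h; y_B = 1839 / 2759 = 0.6664.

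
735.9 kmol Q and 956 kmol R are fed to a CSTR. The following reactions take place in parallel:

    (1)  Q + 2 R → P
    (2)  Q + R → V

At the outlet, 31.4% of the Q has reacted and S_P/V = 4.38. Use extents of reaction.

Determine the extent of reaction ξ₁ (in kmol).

Conversion of Q: Q consumed = 0.314 × 735.9 = 231.1 kmol = 1ξ₁ + 1ξ₂.
Selectivity: 1ξ₁ / (1ξ₂) = 4.38 → ξ₁ = 4.38 ξ₂.
Substitute: (1·4.38 + 1) ξ₂ = 231.1 → ξ₂ = 42.95 kmol, ξ₁ = 188.1 kmol.
Outlet amounts (n = n₀ + Σ ν·ξ):
  Q: 735.9 − 1(188.1) − 1(42.95) = 504.8
  R: 956 − 2(188.1) − 1(42.95) = 536.8
  P: 0 + 1(188.1) = 188.1
  V: 0 + 1(42.95) = 42.95

ξ₁ = 188 kmol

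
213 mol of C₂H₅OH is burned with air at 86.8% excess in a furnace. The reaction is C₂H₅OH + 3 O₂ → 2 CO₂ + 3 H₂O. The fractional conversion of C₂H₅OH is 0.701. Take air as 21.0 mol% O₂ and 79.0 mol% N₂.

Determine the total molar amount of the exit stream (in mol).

Stoichiometric O₂ = 3 × 213 = 639 mol; O₂ fed = 639 × 1.868 = 1194 mol.
N₂ fed = 1194 × 79/21 = 4490 mol.
Fuel reacted = 0.701 × 213 → ξ = 149.3 mol.
Outlet (n = n₀ + ν ξ):
  C₂H₅OH: 213 − 1(149.3) = 63.69
  O₂: 1194 − 3(149.3) = 745.7
  N₂: 4490 (inert)
  CO₂: 0 + 2(149.3) = 298.6
  H₂O: 0 + 3(149.3) = 447.9
Total out = 63.69 + 745.7 + 4490 + 298.6 + 447.9 = 6046 mol.

6050 mol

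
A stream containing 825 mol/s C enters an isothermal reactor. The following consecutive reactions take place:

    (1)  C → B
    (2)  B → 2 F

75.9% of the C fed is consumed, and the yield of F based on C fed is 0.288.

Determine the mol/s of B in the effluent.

507 mol/s

Conversion of C: C consumed = 1ξ₁ = 0.759 × 825 → ξ₁ = 626.2 mol/s.
Yield of F: 2ξ₂ / 825 = 0.288 → ξ₂ = 118.8 mol/s.
Outlet amounts (n = n₀ + Σ ν·ξ):
  C: 825 − 1(626.2) = 198.8
  B: 0 + 1(626.2) − 1(118.8) = 507.4
  F: 0 + 2(118.8) = 237.6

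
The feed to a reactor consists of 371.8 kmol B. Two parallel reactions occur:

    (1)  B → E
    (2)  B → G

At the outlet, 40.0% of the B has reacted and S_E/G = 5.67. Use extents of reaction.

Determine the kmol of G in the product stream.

Conversion of B: B consumed = 0.4 × 371.8 = 148.7 kmol = 1ξ₁ + 1ξ₂.
Selectivity: 1ξ₁ / (1ξ₂) = 5.67 → ξ₁ = 5.67 ξ₂.
Substitute: (1·5.67 + 1) ξ₂ = 148.7 → ξ₂ = 22.3 kmol, ξ₁ = 126.4 kmol.
Outlet amounts (n = n₀ + Σ ν·ξ):
  B: 371.8 − 1(126.4) − 1(22.3) = 223.1
  E: 0 + 1(126.4) = 126.4
  G: 0 + 1(22.3) = 22.3

22.3 kmol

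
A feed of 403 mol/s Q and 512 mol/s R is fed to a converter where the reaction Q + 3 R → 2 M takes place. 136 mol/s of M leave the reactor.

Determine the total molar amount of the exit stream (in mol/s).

For M: n = n₀ + 2ξ → 136 = 0 + 2ξ, giving ξ = 68 mol/s.
Outlet amounts (n = n₀ + ν ξ):
  Q: 403 − 1(68) = 335
  R: 512 − 3(68) = 308
  M: 0 + 2(68) = 136
Total out = 335 + 308 + 136 = 779 mol/s.

779 mol/s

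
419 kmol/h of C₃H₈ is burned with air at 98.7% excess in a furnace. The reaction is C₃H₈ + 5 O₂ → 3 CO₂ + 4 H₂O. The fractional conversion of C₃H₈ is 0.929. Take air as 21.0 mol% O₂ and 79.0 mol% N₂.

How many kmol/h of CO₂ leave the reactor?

1170 kmol/h

Stoichiometric O₂ = 5 × 419 = 2095 kmol/h; O₂ fed = 2095 × 1.987 = 4163 kmol/h.
N₂ fed = 4163 × 79/21 = 15660 kmol/h.
Fuel reacted = 0.929 × 419 → ξ = 389.3 kmol/h.
Outlet (n = n₀ + ν ξ):
  C₃H₈: 419 − 1(389.3) = 29.75
  O₂: 4163 − 5(389.3) = 2217
  N₂: 15660 (inert)
  CO₂: 0 + 3(389.3) = 1168
  H₂O: 0 + 4(389.3) = 1557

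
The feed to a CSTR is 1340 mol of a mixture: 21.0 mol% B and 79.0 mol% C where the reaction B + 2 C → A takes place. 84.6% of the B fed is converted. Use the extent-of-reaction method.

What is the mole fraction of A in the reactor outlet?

0.276

B reacted = 0.846 × 281.4 = 238.1 mol; ν_B = −1, so ξ = 238.1/1 = 238.1 mol.
Outlet amounts (n = n₀ + ν ξ):
  B: 281.4 − 1(238.1) = 43.34
  C: 1059 − 2(238.1) = 582.5
  A: 0 + 1(238.1) = 238.1
Total out = 863.9 mol; y_A = 238.1 / 863.9 = 0.2756.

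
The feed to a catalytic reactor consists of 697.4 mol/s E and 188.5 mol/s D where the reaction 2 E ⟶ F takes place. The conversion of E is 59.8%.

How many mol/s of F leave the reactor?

E reacted = 0.598 × 697.4 = 417 mol/s; ν_E = −2, so ξ = 417/2 = 208.5 mol/s.
Outlet amounts (n = n₀ + ν ξ):
  E: 697.4 − 2(208.5) = 280.4
  F: 0 + 1(208.5) = 208.5
  D: 188.5 (inert)

209 mol/s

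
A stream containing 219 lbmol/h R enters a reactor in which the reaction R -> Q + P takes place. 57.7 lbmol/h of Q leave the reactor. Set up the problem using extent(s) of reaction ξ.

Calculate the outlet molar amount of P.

57.7 lbmol/h

For Q: n = n₀ + 1ξ → 57.7 = 0 + 1ξ, giving ξ = 57.7 lbmol/h.
Outlet amounts (n = n₀ + ν ξ):
  R: 219 − 1(57.7) = 161.3
  Q: 0 + 1(57.7) = 57.7
  P: 0 + 1(57.7) = 57.7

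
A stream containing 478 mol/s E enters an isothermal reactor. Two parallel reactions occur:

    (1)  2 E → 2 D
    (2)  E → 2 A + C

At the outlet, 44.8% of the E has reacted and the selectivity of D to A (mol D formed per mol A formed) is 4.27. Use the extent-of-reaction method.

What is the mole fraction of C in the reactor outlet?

Conversion of E: E consumed = 0.448 × 478 = 214.1 mol/s = 2ξ₁ + 1ξ₂.
Selectivity: 2ξ₁ / (2ξ₂) = 4.27 → ξ₁ = 4.27 ξ₂.
Substitute: (2·4.27 + 1) ξ₂ = 214.1 → ξ₂ = 22.45 mol/s, ξ₁ = 95.85 mol/s.
Outlet amounts (n = n₀ + Σ ν·ξ):
  E: 478 − 2(95.85) − 1(22.45) = 263.9
  D: 0 + 2(95.85) = 191.7
  A: 0 + 2(22.45) = 44.89
  C: 0 + 1(22.45) = 22.45
Total out = 522.9 mol/s; y_C = 22.45 / 522.9 = 0.04293.

0.0429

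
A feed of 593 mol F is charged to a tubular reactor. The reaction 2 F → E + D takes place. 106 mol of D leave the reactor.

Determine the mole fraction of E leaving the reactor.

0.179

For D: n = n₀ + 1ξ → 106 = 0 + 1ξ, giving ξ = 106 mol.
Outlet amounts (n = n₀ + ν ξ):
  F: 593 − 2(106) = 381
  E: 0 + 1(106) = 106
  D: 0 + 1(106) = 106
Total out = 593 mol; y_E = 106 / 593 = 0.1788.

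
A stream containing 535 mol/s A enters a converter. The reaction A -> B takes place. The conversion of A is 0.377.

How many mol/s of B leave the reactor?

A reacted = 0.377 × 535 = 201.7 mol/s; ν_A = −1, so ξ = 201.7/1 = 201.7 mol/s.
Outlet amounts (n = n₀ + ν ξ):
  A: 535 − 1(201.7) = 333.3
  B: 0 + 1(201.7) = 201.7

202 mol/s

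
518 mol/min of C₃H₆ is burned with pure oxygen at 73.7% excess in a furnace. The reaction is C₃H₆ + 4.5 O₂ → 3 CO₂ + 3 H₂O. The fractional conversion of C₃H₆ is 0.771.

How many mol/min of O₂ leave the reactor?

2250 mol/min

Stoichiometric O₂ = 4.5 × 518 = 2331 mol/min; O₂ fed = 2331 × 1.737 = 4049 mol/min.
Fuel reacted = 0.771 × 518 → ξ = 399.4 mol/min.
Outlet (n = n₀ + ν ξ):
  C₃H₆: 518 − 1(399.4) = 118.6
  O₂: 4049 − 4.5(399.4) = 2252
  CO₂: 0 + 3(399.4) = 1198
  H₂O: 0 + 3(399.4) = 1198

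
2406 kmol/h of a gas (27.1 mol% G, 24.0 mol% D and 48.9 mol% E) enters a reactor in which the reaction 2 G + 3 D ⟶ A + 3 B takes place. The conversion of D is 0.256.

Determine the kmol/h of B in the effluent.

D reacted = 0.256 × 577.4 = 147.8 kmol/h; ν_D = −3, so ξ = 147.8/3 = 49.27 kmol/h.
Outlet amounts (n = n₀ + ν ξ):
  G: 652 − 2(49.27) = 553.5
  D: 577.4 − 3(49.27) = 429.6
  A: 0 + 1(49.27) = 49.27
  B: 0 + 3(49.27) = 147.8
  E: 1177 (inert)

148 kmol/h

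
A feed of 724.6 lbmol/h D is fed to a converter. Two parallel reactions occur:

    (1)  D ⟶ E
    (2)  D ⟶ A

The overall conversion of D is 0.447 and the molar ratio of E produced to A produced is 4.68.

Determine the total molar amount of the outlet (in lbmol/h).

Conversion of D: D consumed = 0.447 × 724.6 = 323.9 lbmol/h = 1ξ₁ + 1ξ₂.
Selectivity: 1ξ₁ / (1ξ₂) = 4.68 → ξ₁ = 4.68 ξ₂.
Substitute: (1·4.68 + 1) ξ₂ = 323.9 → ξ₂ = 57.02 lbmol/h, ξ₁ = 266.9 lbmol/h.
Outlet amounts (n = n₀ + Σ ν·ξ):
  D: 724.6 − 1(266.9) − 1(57.02) = 400.7
  E: 0 + 1(266.9) = 266.9
  A: 0 + 1(57.02) = 57.02
Total out = 400.7 + 266.9 + 57.02 = 724.6 lbmol/h.

725 lbmol/h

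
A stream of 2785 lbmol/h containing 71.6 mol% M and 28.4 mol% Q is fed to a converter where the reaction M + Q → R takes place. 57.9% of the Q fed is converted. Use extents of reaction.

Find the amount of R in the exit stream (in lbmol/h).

Q reacted = 0.579 × 790.9 = 458 lbmol/h; ν_Q = −1, so ξ = 458/1 = 458 lbmol/h.
Outlet amounts (n = n₀ + ν ξ):
  M: 1994 − 1(458) = 1536
  Q: 790.9 − 1(458) = 333
  R: 0 + 1(458) = 458

458 lbmol/h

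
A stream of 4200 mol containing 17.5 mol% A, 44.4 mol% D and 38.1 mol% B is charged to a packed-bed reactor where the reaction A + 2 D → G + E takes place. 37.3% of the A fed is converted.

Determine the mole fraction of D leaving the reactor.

0.335

A reacted = 0.373 × 735 = 274.2 mol; ν_A = −1, so ξ = 274.2/1 = 274.2 mol.
Outlet amounts (n = n₀ + ν ξ):
  A: 735 − 1(274.2) = 460.8
  D: 1865 − 2(274.2) = 1316
  G: 0 + 1(274.2) = 274.2
  E: 0 + 1(274.2) = 274.2
  B: 1600 (inert)
Total out = 3926 mol; y_D = 1316 / 3926 = 0.3353.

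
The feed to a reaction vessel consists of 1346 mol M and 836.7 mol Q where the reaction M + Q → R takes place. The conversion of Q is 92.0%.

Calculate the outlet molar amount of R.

770 mol

Q reacted = 0.92 × 836.7 = 769.8 mol; ν_Q = −1, so ξ = 769.8/1 = 769.8 mol.
Outlet amounts (n = n₀ + ν ξ):
  M: 1346 − 1(769.8) = 576.2
  Q: 836.7 − 1(769.8) = 66.94
  R: 0 + 1(769.8) = 769.8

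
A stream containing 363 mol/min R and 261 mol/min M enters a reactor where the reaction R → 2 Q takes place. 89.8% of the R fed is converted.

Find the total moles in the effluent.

950 mol/min

R reacted = 0.898 × 363 = 326 mol/min; ν_R = −1, so ξ = 326/1 = 326 mol/min.
Outlet amounts (n = n₀ + ν ξ):
  R: 363 − 1(326) = 37.03
  Q: 0 + 2(326) = 651.9
  M: 261 (inert)
Total out = 37.03 + 651.9 + 261 = 950 mol/min.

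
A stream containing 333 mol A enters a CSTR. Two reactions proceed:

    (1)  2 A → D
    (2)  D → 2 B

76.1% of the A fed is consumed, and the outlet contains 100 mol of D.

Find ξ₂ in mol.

ξ₂ = 26.7 mol

Conversion of A: A consumed = 2ξ₁ = 0.761 × 333 → ξ₁ = 126.7 mol.
D balance: n_D = 0 + 1ξ₁ − 1ξ₂ = 100 → ξ₂ = (1·126.7 − 100)/1 = 26.71 mol.
Outlet amounts (n = n₀ + Σ ν·ξ):
  A: 333 − 2(126.7) = 79.59
  D: 0 + 1(126.7) − 1(26.71) = 100
  B: 0 + 2(26.71) = 53.41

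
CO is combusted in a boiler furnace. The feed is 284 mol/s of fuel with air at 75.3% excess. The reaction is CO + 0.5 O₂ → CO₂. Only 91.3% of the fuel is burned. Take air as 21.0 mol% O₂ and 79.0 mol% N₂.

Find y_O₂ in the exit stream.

Stoichiometric O₂ = 0.5 × 284 = 142 mol/s; O₂ fed = 142 × 1.753 = 248.9 mol/s.
N₂ fed = 248.9 × 79/21 = 936.4 mol/s.
Fuel reacted = 0.913 × 284 → ξ = 259.3 mol/s.
Outlet (n = n₀ + ν ξ):
  CO: 284 − 1(259.3) = 24.71
  O₂: 248.9 − 0.5(259.3) = 119.3
  N₂: 936.4 (inert)
  CO₂: 0 + 1(259.3) = 259.3
Total out = 1340 mol/s; y_O₂ = 119.3 / 1340 = 0.08903.

0.089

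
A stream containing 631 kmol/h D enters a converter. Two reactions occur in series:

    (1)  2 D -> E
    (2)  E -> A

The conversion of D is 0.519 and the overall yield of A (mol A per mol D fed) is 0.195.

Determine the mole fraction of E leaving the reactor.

Conversion of D: D consumed = 2ξ₁ = 0.519 × 631 → ξ₁ = 163.7 kmol/h.
Yield of A: 1ξ₂ / 631 = 0.195 → ξ₂ = 123 kmol/h.
Outlet amounts (n = n₀ + Σ ν·ξ):
  D: 631 − 2(163.7) = 303.5
  E: 0 + 1(163.7) − 1(123) = 40.7
  A: 0 + 1(123) = 123
Total out = 467.3 kmol/h; y_E = 40.7 / 467.3 = 0.0871.

0.0871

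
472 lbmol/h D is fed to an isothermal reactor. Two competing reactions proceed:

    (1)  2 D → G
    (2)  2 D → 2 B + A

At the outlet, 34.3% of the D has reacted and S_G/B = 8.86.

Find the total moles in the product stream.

400 lbmol/h

Conversion of D: D consumed = 0.343 × 472 = 161.9 lbmol/h = 2ξ₁ + 2ξ₂.
Selectivity: 1ξ₁ / (2ξ₂) = 8.86 → ξ₁ = 17.72 ξ₂.
Substitute: (2·17.72 + 2) ξ₂ = 161.9 → ξ₂ = 4.324 lbmol/h, ξ₁ = 76.62 lbmol/h.
Outlet amounts (n = n₀ + Σ ν·ξ):
  D: 472 − 2(76.62) − 2(4.324) = 310.1
  G: 0 + 1(76.62) = 76.62
  B: 0 + 2(4.324) = 8.648
  A: 0 + 1(4.324) = 4.324
Total out = 310.1 + 76.62 + 8.648 + 4.324 = 399.7 lbmol/h.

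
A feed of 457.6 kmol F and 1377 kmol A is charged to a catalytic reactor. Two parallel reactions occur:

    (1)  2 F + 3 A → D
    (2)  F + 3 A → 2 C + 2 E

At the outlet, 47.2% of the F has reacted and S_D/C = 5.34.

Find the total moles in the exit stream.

1420 kmol

Conversion of F: F consumed = 0.472 × 457.6 = 216 kmol = 2ξ₁ + 1ξ₂.
Selectivity: 1ξ₁ / (2ξ₂) = 5.34 → ξ₁ = 10.68 ξ₂.
Substitute: (2·10.68 + 1) ξ₂ = 216 → ξ₂ = 9.66 kmol, ξ₁ = 103.2 kmol.
Outlet amounts (n = n₀ + Σ ν·ξ):
  F: 457.6 − 2(103.2) − 1(9.66) = 241.6
  A: 1377 − 3(103.2) − 3(9.66) = 1039
  D: 0 + 1(103.2) = 103.2
  C: 0 + 2(9.66) = 19.32
  E: 0 + 2(9.66) = 19.32
Total out = 241.6 + 1039 + 103.2 + 19.32 + 19.32 = 1422 kmol.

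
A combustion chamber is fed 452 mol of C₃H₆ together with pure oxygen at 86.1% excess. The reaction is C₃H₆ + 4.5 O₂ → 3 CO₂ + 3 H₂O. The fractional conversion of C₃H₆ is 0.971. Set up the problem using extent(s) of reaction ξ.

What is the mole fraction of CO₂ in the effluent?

Stoichiometric O₂ = 4.5 × 452 = 2034 mol; O₂ fed = 2034 × 1.861 = 3785 mol.
Fuel reacted = 0.971 × 452 → ξ = 438.9 mol.
Outlet (n = n₀ + ν ξ):
  C₃H₆: 452 − 1(438.9) = 13.11
  O₂: 3785 − 4.5(438.9) = 1810
  CO₂: 0 + 3(438.9) = 1317
  H₂O: 0 + 3(438.9) = 1317
Total out = 4457 mol; y_CO₂ = 1317 / 4457 = 0.2954.

0.295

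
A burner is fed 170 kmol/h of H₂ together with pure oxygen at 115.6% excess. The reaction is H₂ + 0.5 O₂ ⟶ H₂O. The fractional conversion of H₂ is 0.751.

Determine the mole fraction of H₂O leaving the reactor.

0.441

Stoichiometric O₂ = 0.5 × 170 = 85 kmol/h; O₂ fed = 85 × 2.156 = 183.3 kmol/h.
Fuel reacted = 0.751 × 170 → ξ = 127.7 kmol/h.
Outlet (n = n₀ + ν ξ):
  H₂: 170 − 1(127.7) = 42.33
  O₂: 183.3 − 0.5(127.7) = 119.4
  H₂O: 0 + 1(127.7) = 127.7
Total out = 289.4 kmol/h; y_H₂O = 127.7 / 289.4 = 0.4411.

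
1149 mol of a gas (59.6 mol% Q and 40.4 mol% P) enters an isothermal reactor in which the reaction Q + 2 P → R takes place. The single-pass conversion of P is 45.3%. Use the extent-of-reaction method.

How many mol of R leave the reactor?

105 mol

P reacted = 0.453 × 464.2 = 210.3 mol; ν_P = −2, so ξ = 210.3/2 = 105.1 mol.
Outlet amounts (n = n₀ + ν ξ):
  Q: 684.8 − 1(105.1) = 579.7
  P: 464.2 − 2(105.1) = 253.9
  R: 0 + 1(105.1) = 105.1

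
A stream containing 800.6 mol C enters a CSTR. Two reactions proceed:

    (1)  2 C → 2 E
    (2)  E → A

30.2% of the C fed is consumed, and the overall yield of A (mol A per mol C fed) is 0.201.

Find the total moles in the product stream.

801 mol

Conversion of C: C consumed = 2ξ₁ = 0.302 × 800.6 → ξ₁ = 120.9 mol.
Yield of A: 1ξ₂ / 800.6 = 0.201 → ξ₂ = 160.9 mol.
Outlet amounts (n = n₀ + Σ ν·ξ):
  C: 800.6 − 2(120.9) = 558.8
  E: 0 + 2(120.9) − 1(160.9) = 80.86
  A: 0 + 1(160.9) = 160.9
Total out = 558.8 + 80.86 + 160.9 = 800.6 mol.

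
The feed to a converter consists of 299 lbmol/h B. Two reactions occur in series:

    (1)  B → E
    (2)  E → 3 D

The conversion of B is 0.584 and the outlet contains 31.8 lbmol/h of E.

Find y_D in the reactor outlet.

0.733

Conversion of B: B consumed = 1ξ₁ = 0.584 × 299 → ξ₁ = 174.6 lbmol/h.
E balance: n_E = 0 + 1ξ₁ − 1ξ₂ = 31.8 → ξ₂ = (1·174.6 − 31.8)/1 = 142.8 lbmol/h.
Outlet amounts (n = n₀ + Σ ν·ξ):
  B: 299 − 1(174.6) = 124.4
  E: 0 + 1(174.6) − 1(142.8) = 31.8
  D: 0 + 3(142.8) = 428.4
Total out = 584.6 lbmol/h; y_D = 428.4 / 584.6 = 0.7329.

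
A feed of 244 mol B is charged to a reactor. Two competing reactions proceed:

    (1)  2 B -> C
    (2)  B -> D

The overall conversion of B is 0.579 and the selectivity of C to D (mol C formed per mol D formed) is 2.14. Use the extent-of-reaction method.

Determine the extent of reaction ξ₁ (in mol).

Conversion of B: B consumed = 0.579 × 244 = 141.3 mol = 2ξ₁ + 1ξ₂.
Selectivity: 1ξ₁ / (1ξ₂) = 2.14 → ξ₁ = 2.14 ξ₂.
Substitute: (2·2.14 + 1) ξ₂ = 141.3 → ξ₂ = 26.76 mol, ξ₁ = 57.26 mol.
Outlet amounts (n = n₀ + Σ ν·ξ):
  B: 244 − 2(57.26) − 1(26.76) = 102.7
  C: 0 + 1(57.26) = 57.26
  D: 0 + 1(26.76) = 26.76

ξ₁ = 57.3 mol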